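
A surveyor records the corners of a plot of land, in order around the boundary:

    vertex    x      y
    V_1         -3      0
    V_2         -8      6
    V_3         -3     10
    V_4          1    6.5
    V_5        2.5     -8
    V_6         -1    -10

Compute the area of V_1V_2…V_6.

98.375

Σ = (-18) + (-62) + (-29.5) + (-24.25) + (-33) + (-30) = -196.75
Area = |Σ|/2 = 98.375.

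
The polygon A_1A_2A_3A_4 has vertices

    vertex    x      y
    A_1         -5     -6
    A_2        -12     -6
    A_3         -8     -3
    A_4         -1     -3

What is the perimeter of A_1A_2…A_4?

24

|A_1A_2| = √((-7)² + (0)²) = √49 = 7
|A_2A_3| = √((4)² + (3)²) = √25 = 5
|A_3A_4| = √((7)² + (0)²) = √49 = 7
|A_4A_1| = √((-4)² + (-3)²) = √25 = 5
Perimeter = 7 + 5 + 7 + 5 = 24.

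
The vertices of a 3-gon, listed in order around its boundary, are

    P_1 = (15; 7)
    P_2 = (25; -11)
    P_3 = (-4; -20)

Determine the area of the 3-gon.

306

Apply Gauss's area formula: 2A = Σ (x_i·y_{i+1} − x_{i+1}·y_i), indices taken mod 3.
Σ = (-340) + (-544) + (272) = -612
Area = |Σ|/2 = 306.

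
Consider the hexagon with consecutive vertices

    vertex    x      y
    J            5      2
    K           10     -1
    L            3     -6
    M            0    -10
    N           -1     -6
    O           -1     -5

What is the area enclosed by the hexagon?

Σ = (-25) + (-57) + (-30) + (-10) + (-1) + (23) = -100
Area = |Σ|/2 = 50.

50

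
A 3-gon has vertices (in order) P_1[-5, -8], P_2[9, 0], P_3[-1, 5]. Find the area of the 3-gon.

Apply Gauss's area formula: 2A = Σ (x_i·y_{i+1} − x_{i+1}·y_i), indices taken mod 3.
Cross-terms: 72, 45, 33  ⇒  Σ = 150
Area = |Σ|/2 = 75.

75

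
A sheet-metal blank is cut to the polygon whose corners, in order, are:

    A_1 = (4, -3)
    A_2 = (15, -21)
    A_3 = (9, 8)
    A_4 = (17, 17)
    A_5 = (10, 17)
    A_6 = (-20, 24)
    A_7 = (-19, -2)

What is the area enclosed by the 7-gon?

773.5

Apply Gauss's area formula: 2A = Σ (x_i·y_{i+1} − x_{i+1}·y_i), indices taken mod 7.
Σ = (-39) + (309) + (17) + (119) + (580) + (496) + (65) = 1547
Area = |Σ|/2 = 773.5.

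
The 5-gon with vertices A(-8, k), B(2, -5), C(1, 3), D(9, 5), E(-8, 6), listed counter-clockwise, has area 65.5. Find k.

4

Write out the shoelace sum; only the two edges meeting at A involve k:
2·Area = [((-8)·k − (-8)·6) + ((-8)·(-5) − 2·k)] + 83
       = -10·k + 171 = 131
⇒ k = 4.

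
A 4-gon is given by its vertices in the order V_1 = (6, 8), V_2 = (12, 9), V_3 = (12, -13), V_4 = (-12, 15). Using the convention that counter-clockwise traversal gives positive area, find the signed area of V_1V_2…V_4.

Σ = (-42) + (-264) + (24) + (-186) = -468
Signed area = Σ/2 = -234 (negative ⇒ clockwise traversal).

-234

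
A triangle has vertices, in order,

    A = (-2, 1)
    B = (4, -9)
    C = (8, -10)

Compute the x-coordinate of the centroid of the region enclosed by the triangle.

10/3

Apply the shoelace (surveyor's) formula. First the cross-terms c_i = x_i·y_{i+1} − x_{i+1}·y_i:
  14, 32, -12  ⇒  2A = 34, A = 17.
Then Σ (x_i + x_{i+1})·c_i = 340, so x̄ = 340 / (6·17) = 10/3.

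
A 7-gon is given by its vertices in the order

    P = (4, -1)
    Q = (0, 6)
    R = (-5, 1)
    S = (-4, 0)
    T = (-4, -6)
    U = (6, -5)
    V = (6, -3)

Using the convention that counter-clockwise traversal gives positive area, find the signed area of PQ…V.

78

Apply the surveyor's formula: 2A = Σ (x_i·y_{i+1} − x_{i+1}·y_i), indices taken mod 7.
Σ = (24) + (30) + (4) + (24) + (56) + (12) + (6) = 156
Signed area = Σ/2 = 78 (positive ⇒ counter-clockwise traversal).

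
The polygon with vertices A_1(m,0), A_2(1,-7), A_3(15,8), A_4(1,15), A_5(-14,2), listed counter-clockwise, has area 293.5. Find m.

-5

Write out the shoelace sum; only the two edges meeting at A_1 involve m:
2·Area = [((-14)·0 − m·2) + (m·(-7) − 1·0)] + 542
       = -9·m + 542 = 587
⇒ m = -5.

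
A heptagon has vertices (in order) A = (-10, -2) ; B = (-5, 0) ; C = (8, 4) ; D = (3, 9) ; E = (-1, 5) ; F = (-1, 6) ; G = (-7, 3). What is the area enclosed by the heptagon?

68

A→B: (-10)(0) − (-5)(-2) = -10
B→C: (-5)(4) − (8)(0) = -20
C→D: (8)(9) − (3)(4) = 60
D→E: (3)(5) − (-1)(9) = 24
E→F: (-1)(6) − (-1)(5) = -1
F→G: (-1)(3) − (-7)(6) = 39
G→A: (-7)(-2) − (-10)(3) = 44
Σ = 136
Area = |Σ|/2 = 68.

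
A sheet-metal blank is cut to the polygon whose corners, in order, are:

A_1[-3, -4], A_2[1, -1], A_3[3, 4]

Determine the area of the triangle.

Apply Gauss's area formula: 2A = Σ (x_i·y_{i+1} − x_{i+1}·y_i), indices taken mod 3.
A_1→A_2: (-3)(-1) − (1)(-4) = 7
A_2→A_3: (1)(4) − (3)(-1) = 7
A_3→A_1: (3)(-4) − (-3)(4) = 0
Σ = 14
Area = |Σ|/2 = 7.

7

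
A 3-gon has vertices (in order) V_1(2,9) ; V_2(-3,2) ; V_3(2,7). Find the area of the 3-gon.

V_1→V_2: (2)(2) − (-3)(9) = 31
V_2→V_3: (-3)(7) − (2)(2) = -25
V_3→V_1: (2)(9) − (2)(7) = 4
Σ = 10
Area = |Σ|/2 = 5.

5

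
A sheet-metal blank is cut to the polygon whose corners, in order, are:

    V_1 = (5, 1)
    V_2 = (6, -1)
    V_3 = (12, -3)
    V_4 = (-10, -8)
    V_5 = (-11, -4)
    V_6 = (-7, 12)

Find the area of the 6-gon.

Cross-terms: -11, -6, -126, -48, -160, -67  ⇒  Σ = -418
Area = |Σ|/2 = 209.

209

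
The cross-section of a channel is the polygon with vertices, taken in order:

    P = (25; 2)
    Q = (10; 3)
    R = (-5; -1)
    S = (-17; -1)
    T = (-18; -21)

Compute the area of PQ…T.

438

Apply the surveyor's formula: 2A = Σ (x_i·y_{i+1} − x_{i+1}·y_i), indices taken mod 5.
P→Q: (25)(3) − (10)(2) = 55
Q→R: (10)(-1) − (-5)(3) = 5
R→S: (-5)(-1) − (-17)(-1) = -12
S→T: (-17)(-21) − (-18)(-1) = 339
T→P: (-18)(2) − (25)(-21) = 489
Σ = 876
Area = |Σ|/2 = 438.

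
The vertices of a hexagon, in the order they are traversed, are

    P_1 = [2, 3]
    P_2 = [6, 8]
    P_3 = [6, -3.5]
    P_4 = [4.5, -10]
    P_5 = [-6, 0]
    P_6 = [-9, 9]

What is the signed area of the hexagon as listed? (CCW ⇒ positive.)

-137.125

Apply the shoelace (surveyor's) formula: 2A = Σ (x_i·y_{i+1} − x_{i+1}·y_i), indices taken mod 6.
Σ = (-2) + (-69) + (-44.25) + (-60) + (-54) + (-45) = -274.25
Signed area = Σ/2 = -137.125 (negative ⇒ clockwise traversal).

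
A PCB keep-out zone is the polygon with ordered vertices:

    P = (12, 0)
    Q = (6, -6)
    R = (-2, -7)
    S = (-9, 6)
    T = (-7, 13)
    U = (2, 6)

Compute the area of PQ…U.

208

Apply the shoelace (surveyor's) formula: 2A = Σ (x_i·y_{i+1} − x_{i+1}·y_i), indices taken mod 6.
Cross-terms: -72, -54, -75, -75, -68, -72  ⇒  Σ = -416
Area = |Σ|/2 = 208.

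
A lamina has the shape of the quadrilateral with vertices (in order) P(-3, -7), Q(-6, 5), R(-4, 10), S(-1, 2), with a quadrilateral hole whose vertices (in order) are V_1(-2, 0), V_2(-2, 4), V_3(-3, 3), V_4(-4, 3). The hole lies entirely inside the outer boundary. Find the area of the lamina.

37.5

Outer boundary:
Apply Gauss's area formula: 2A = Σ (x_i·y_{i+1} − x_{i+1}·y_i), indices taken mod 4.
Σ = (-57) + (-40) + (2) + (13) = -82
Area = |Σ|/2 = 41.
Hole:
Σ = (-8) + (6) + (3) + (6) = 7
Area = |Σ|/2 = 3.5.
Net area = 41 − 3.5 = 37.5.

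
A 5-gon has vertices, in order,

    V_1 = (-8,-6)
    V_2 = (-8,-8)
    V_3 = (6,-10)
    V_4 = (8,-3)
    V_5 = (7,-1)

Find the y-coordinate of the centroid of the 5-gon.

Apply the shoelace (surveyor's) formula. First the cross-terms c_i = x_i·y_{i+1} − x_{i+1}·y_i:
  16, 128, 62, 13, -50  ⇒  2A = 169, A = 84.5.
Then Σ (y_i + y_{i+1})·c_i = -3036, so ȳ = -3036 / (6·84.5) = -1012/169.

-1012/169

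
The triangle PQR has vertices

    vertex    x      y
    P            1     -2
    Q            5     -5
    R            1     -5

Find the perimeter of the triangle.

|PQ| = √((4)² + (-3)²) = √25 = 5
|QR| = √((-4)² + (0)²) = √16 = 4
|RP| = √((0)² + (3)²) = √9 = 3
Perimeter = 5 + 4 + 3 = 12.

12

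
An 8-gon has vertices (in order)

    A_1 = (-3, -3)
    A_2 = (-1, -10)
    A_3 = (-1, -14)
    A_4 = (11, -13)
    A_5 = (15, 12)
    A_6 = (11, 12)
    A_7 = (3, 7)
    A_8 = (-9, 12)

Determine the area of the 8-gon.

A_1→A_2: (-3)(-10) − (-1)(-3) = 27
A_2→A_3: (-1)(-14) − (-1)(-10) = 4
A_3→A_4: (-1)(-13) − (11)(-14) = 167
A_4→A_5: (11)(12) − (15)(-13) = 327
A_5→A_6: (15)(12) − (11)(12) = 48
A_6→A_7: (11)(7) − (3)(12) = 41
A_7→A_8: (3)(12) − (-9)(7) = 99
A_8→A_1: (-9)(-3) − (-3)(12) = 63
Σ = 776
Area = |Σ|/2 = 388.

388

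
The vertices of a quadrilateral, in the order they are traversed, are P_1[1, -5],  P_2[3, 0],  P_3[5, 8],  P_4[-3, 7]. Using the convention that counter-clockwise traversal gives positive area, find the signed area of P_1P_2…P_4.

53

Apply Gauss's area formula: 2A = Σ (x_i·y_{i+1} − x_{i+1}·y_i), indices taken mod 4.
Σ = (15) + (24) + (59) + (8) = 106
Signed area = Σ/2 = 53 (positive ⇒ counter-clockwise traversal).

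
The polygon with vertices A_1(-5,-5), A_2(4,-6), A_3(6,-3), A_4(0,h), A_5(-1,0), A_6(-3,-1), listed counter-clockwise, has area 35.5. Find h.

-2

The doubled signed area Σ (x_i y_{i+1} − x_{i+1} y_i) is linear in h.
With h=0 it equals 85; the coefficient of h is 7 (from the two edges through A_4).
So 7·h + 85 = 2·35.5 = 71 ⇒ h = -2.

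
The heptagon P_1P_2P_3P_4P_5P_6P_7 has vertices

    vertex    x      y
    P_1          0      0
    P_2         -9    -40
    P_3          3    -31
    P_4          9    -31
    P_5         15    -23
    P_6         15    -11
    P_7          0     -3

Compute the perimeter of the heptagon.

104

|P_1P_2| = √((-9)² + (-40)²) = √1681 = 41
|P_2P_3| = √((12)² + (9)²) = √225 = 15
|P_3P_4| = √((6)² + (0)²) = √36 = 6
|P_4P_5| = √((6)² + (8)²) = √100 = 10
|P_5P_6| = √((0)² + (12)²) = √144 = 12
|P_6P_7| = √((-15)² + (8)²) = √289 = 17
|P_7P_1| = √((0)² + (3)²) = √9 = 3
Perimeter = 41 + 15 + 6 + 10 + 12 + 17 + 3 = 104.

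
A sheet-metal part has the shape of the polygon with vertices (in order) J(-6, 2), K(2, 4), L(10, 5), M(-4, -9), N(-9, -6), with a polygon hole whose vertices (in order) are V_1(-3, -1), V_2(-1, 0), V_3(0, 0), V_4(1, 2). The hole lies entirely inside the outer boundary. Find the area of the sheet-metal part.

117.5

Outer boundary:
Apply the shoelace (surveyor's) formula: 2A = Σ (x_i·y_{i+1} − x_{i+1}·y_i), indices taken mod 5.
Σ = (-28) + (-30) + (-70) + (-57) + (-54) = -239
Area = |Σ|/2 = 119.5.
Hole:
Σ = (-1) + (0) + (0) + (5) = 4
Area = |Σ|/2 = 2.
Net area = 119.5 − 2 = 117.5.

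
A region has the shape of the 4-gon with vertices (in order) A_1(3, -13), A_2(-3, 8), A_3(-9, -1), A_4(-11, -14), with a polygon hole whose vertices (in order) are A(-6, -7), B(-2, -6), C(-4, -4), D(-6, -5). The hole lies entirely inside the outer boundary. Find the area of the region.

173

Outer boundary:
Cross-terms: -15, 75, 115, 185  ⇒  Σ = 360
Area = |Σ|/2 = 180.
Hole:
Apply Gauss's area formula: 2A = Σ (x_i·y_{i+1} − x_{i+1}·y_i), indices taken mod 4.
Cross-terms: 22, -16, -4, 12  ⇒  Σ = 14
Area = |Σ|/2 = 7.
Net area = 180 − 7 = 173.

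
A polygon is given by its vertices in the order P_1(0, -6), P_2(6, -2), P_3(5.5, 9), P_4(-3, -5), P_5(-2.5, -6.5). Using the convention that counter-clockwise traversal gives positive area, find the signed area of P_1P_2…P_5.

61.25

Apply the shoelace formula: 2A = Σ (x_i·y_{i+1} − x_{i+1}·y_i), indices taken mod 5.
Σ = (36) + (65) + (-0.5) + (7) + (15) = 122.5
Signed area = Σ/2 = 61.25 (positive ⇒ counter-clockwise traversal).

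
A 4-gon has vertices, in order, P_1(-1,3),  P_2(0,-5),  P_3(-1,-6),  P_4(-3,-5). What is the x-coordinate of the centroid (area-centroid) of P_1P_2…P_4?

Apply the shoelace formula. First the cross-terms c_i = x_i·y_{i+1} − x_{i+1}·y_i:
  5, -5, -13, -14  ⇒  2A = -27, A = -13.5.
Then Σ (x_i + x_{i+1})·c_i = 108, so x̄ = 108 / (6·(-13.5)) = -4/3.

-4/3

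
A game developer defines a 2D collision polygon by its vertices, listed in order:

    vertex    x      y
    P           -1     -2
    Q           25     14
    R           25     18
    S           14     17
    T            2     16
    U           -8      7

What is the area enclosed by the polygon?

332

Σ = (36) + (100) + (173) + (190) + (142) + (23) = 664
Area = |Σ|/2 = 332.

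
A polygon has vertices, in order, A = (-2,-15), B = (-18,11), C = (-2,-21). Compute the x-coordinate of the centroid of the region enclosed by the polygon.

Apply the shoelace (surveyor's) formula. First the cross-terms c_i = x_i·y_{i+1} − x_{i+1}·y_i:
  -292, 400, -12  ⇒  2A = 96, A = 48.
Then Σ (x_i + x_{i+1})·c_i = -2112, so x̄ = -2112 / (6·48) = -22/3.

-22/3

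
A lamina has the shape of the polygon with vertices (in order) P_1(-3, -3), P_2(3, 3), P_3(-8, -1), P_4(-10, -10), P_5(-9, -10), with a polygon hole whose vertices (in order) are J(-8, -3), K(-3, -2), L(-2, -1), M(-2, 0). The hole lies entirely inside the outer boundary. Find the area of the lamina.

44

Outer boundary:
Apply the surveyor's formula: 2A = Σ (x_i·y_{i+1} − x_{i+1}·y_i), indices taken mod 5.
Σ = (0) + (21) + (70) + (10) + (-3) = 98
Area = |Σ|/2 = 49.
Hole:
J→K: (-8)(-2) − (-3)(-3) = 7
K→L: (-3)(-1) − (-2)(-2) = -1
L→M: (-2)(0) − (-2)(-1) = -2
M→J: (-2)(-3) − (-8)(0) = 6
Σ = 10
Area = |Σ|/2 = 5.
Net area = 49 − 5 = 44.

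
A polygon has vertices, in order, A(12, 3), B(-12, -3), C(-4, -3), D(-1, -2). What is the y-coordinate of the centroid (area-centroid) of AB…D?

-74/75

Apply the shoelace formula. First the cross-terms c_i = x_i·y_{i+1} − x_{i+1}·y_i:
  0, 24, 5, 21  ⇒  2A = 50, A = 25.
Then Σ (y_i + y_{i+1})·c_i = -148, so ȳ = -148 / (6·25) = -74/75.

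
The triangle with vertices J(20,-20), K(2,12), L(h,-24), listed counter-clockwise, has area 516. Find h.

The doubled signed area Σ (x_i y_{i+1} − x_{i+1} y_i) is linear in h.
With h=0 it equals 712; the coefficient of h is -32 (from the two edges through L).
So -32·h + 712 = 2·516 = 1032 ⇒ h = -10.

-10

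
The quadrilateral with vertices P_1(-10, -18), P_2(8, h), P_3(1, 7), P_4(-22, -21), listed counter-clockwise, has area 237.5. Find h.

The doubled signed area Σ (x_i y_{i+1} − x_{i+1} y_i) is linear in h.
With h=0 it equals 519; the coefficient of h is -11 (from the two edges through P_2).
So -11·h + 519 = 2·237.5 = 475 ⇒ h = 4.

4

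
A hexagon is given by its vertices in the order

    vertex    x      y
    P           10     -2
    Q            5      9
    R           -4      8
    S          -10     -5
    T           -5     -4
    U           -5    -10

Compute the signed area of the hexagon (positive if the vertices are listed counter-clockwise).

215.5

Σ = (100) + (76) + (100) + (15) + (30) + (110) = 431
Signed area = Σ/2 = 215.5 (positive ⇒ counter-clockwise traversal).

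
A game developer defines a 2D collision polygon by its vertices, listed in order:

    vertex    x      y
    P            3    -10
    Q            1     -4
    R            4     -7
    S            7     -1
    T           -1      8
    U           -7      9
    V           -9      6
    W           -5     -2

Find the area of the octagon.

Apply the shoelace (surveyor's) formula: 2A = Σ (x_i·y_{i+1} − x_{i+1}·y_i), indices taken mod 8.
Cross-terms: -2, 9, 45, 55, 47, 39, 48, 56  ⇒  Σ = 297
Area = |Σ|/2 = 148.5.

148.5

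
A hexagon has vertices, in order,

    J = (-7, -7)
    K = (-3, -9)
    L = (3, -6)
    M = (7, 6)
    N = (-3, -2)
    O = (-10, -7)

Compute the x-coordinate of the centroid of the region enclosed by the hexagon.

-58/173

Apply Gauss's area formula. First the cross-terms c_i = x_i·y_{i+1} − x_{i+1}·y_i:
  42, 45, 60, 4, 1, 21  ⇒  2A = 173, A = 86.5.
Then Σ (x_i + x_{i+1})·c_i = -174, so x̄ = -174 / (6·86.5) = -58/173.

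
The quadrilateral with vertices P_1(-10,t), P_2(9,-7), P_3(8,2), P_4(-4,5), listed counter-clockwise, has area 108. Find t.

2

The doubled signed area Σ (x_i y_{i+1} − x_{i+1} y_i) is linear in t.
With t=0 it equals 242; the coefficient of t is -13 (from the two edges through P_1).
So -13·t + 242 = 2·108 = 216 ⇒ t = 2.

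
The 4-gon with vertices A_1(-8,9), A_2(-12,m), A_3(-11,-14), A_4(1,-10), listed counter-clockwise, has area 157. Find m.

The doubled signed area Σ (x_i y_{i+1} − x_{i+1} y_i) is linear in m.
With m=0 it equals 329; the coefficient of m is 3 (from the two edges through A_2).
So 3·m + 329 = 2·157 = 314 ⇒ m = -5.

-5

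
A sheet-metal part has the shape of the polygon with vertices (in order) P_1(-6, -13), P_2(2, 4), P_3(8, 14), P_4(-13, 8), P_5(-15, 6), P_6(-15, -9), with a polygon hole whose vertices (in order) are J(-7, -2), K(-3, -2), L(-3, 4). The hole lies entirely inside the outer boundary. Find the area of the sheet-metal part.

Outer boundary:
Apply the shoelace (surveyor's) formula: 2A = Σ (x_i·y_{i+1} − x_{i+1}·y_i), indices taken mod 6.
P_1→P_2: (-6)(4) − (2)(-13) = 2
P_2→P_3: (2)(14) − (8)(4) = -4
P_3→P_4: (8)(8) − (-13)(14) = 246
P_4→P_5: (-13)(6) − (-15)(8) = 42
P_5→P_6: (-15)(-9) − (-15)(6) = 225
P_6→P_1: (-15)(-13) − (-6)(-9) = 141
Σ = 652
Area = |Σ|/2 = 326.
Hole:
Σ = (8) + (-18) + (34) = 24
Area = |Σ|/2 = 12.
Net area = 326 − 12 = 314.

314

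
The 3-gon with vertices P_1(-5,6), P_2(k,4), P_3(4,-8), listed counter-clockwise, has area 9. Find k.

-5

Write out the shoelace sum; only the two edges meeting at P_2 involve k:
2·Area = [((-5)·4 − k·6) + (k·(-8) − 4·4)] + -16
       = -14·k + -52 = 18
⇒ k = -5.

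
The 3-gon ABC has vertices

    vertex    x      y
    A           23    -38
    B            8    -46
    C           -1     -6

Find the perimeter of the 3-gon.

|AB| = √((-15)² + (-8)²) = √289 = 17
|BC| = √((-9)² + (40)²) = √1681 = 41
|CA| = √((24)² + (-32)²) = √1600 = 40
Perimeter = 17 + 41 + 40 = 98.

98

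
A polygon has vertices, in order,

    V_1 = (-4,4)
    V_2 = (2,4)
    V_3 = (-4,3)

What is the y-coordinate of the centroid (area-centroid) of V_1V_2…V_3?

11/3

Apply the surveyor's formula. First the cross-terms c_i = x_i·y_{i+1} − x_{i+1}·y_i:
  -24, 22, -4  ⇒  2A = -6, A = -3.
Then Σ (y_i + y_{i+1})·c_i = -66, so ȳ = -66 / (6·(-3)) = 11/3.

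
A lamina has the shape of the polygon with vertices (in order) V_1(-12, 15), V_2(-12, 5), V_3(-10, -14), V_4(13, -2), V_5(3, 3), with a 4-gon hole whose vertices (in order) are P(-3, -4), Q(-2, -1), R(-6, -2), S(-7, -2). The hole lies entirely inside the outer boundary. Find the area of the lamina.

Outer boundary:
V_1→V_2: (-12)(5) − (-12)(15) = 120
V_2→V_3: (-12)(-14) − (-10)(5) = 218
V_3→V_4: (-10)(-2) − (13)(-14) = 202
V_4→V_5: (13)(3) − (3)(-2) = 45
V_5→V_1: (3)(15) − (-12)(3) = 81
Σ = 666
Area = |Σ|/2 = 333.
Hole:
Apply Gauss's area formula: 2A = Σ (x_i·y_{i+1} − x_{i+1}·y_i), indices taken mod 4.
Σ = (-5) + (-2) + (-2) + (22) = 13
Area = |Σ|/2 = 6.5.
Net area = 333 − 6.5 = 326.5.

326.5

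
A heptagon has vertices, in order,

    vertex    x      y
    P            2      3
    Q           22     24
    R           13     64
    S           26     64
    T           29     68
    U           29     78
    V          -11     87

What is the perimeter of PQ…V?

224

|PQ| = √((20)² + (21)²) = √841 = 29
|QR| = √((-9)² + (40)²) = √1681 = 41
|RS| = √((13)² + (0)²) = √169 = 13
|ST| = √((3)² + (4)²) = √25 = 5
|TU| = √((0)² + (10)²) = √100 = 10
|UV| = √((-40)² + (9)²) = √1681 = 41
|VP| = √((13)² + (-84)²) = √7225 = 85
Perimeter = 29 + 41 + 13 + 5 + 10 + 41 + 85 = 224.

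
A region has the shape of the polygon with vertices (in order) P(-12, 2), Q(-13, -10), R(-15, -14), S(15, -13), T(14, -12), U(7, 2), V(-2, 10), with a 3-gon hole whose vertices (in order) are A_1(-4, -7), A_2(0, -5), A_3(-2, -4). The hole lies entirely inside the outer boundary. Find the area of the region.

439.5

Outer boundary:
Cross-terms: 146, 32, 405, 2, 112, 74, 116  ⇒  Σ = 887
Area = |Σ|/2 = 443.5.
Hole:
A_1→A_2: (-4)(-5) − (0)(-7) = 20
A_2→A_3: (0)(-4) − (-2)(-5) = -10
A_3→A_1: (-2)(-7) − (-4)(-4) = -2
Σ = 8
Area = |Σ|/2 = 4.
Net area = 443.5 − 4 = 439.5.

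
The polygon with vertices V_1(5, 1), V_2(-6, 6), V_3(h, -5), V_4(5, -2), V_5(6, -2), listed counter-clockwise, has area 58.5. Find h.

The doubled signed area Σ (x_i y_{i+1} − x_{i+1} y_i) is linear in h.
With h=0 it equals 109; the coefficient of h is -8 (from the two edges through V_3).
So -8·h + 109 = 2·58.5 = 117 ⇒ h = -1.

-1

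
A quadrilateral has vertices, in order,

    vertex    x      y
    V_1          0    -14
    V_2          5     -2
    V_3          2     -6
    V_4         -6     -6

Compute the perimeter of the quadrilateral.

|V_1V_2| = √((5)² + (12)²) = √169 = 13
|V_2V_3| = √((-3)² + (-4)²) = √25 = 5
|V_3V_4| = √((-8)² + (0)²) = √64 = 8
|V_4V_1| = √((6)² + (-8)²) = √100 = 10
Perimeter = 13 + 5 + 8 + 10 = 36.

36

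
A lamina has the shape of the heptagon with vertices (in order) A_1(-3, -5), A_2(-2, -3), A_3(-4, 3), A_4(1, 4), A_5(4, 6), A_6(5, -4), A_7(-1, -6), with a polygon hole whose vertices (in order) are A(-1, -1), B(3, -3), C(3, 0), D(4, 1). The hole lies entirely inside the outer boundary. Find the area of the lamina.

Outer boundary:
Apply the surveyor's formula: 2A = Σ (x_i·y_{i+1} − x_{i+1}·y_i), indices taken mod 7.
Σ = (-1) + (-18) + (-19) + (-10) + (-46) + (-34) + (-13) = -141
Area = |Σ|/2 = 70.5.
Hole:
Cross-terms: 6, 9, 3, -3  ⇒  Σ = 15
Area = |Σ|/2 = 7.5.
Net area = 70.5 − 7.5 = 63.

63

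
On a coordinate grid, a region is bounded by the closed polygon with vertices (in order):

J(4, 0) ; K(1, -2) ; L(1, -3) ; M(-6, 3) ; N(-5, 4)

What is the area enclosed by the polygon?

24.5

Apply the surveyor's formula: 2A = Σ (x_i·y_{i+1} − x_{i+1}·y_i), indices taken mod 5.
Σ = (-8) + (-1) + (-15) + (-9) + (-16) = -49
Area = |Σ|/2 = 24.5.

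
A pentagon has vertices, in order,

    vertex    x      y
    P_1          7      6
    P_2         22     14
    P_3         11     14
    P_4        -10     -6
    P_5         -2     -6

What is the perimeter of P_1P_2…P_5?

|P_1P_2| = √((15)² + (8)²) = √289 = 17
|P_2P_3| = √((-11)² + (0)²) = √121 = 11
|P_3P_4| = √((-21)² + (-20)²) = √841 = 29
|P_4P_5| = √((8)² + (0)²) = √64 = 8
|P_5P_1| = √((9)² + (12)²) = √225 = 15
Perimeter = 17 + 11 + 29 + 8 + 15 = 80.

80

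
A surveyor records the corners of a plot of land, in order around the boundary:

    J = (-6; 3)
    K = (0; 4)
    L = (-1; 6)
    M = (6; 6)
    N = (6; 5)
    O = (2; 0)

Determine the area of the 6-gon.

Cross-terms: -24, 4, -42, -6, -10, 6  ⇒  Σ = -72
Area = |Σ|/2 = 36.

36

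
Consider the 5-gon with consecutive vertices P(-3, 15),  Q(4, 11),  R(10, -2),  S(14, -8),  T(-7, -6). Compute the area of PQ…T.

263

Apply Gauss's area formula: 2A = Σ (x_i·y_{i+1} − x_{i+1}·y_i), indices taken mod 5.
P→Q: (-3)(11) − (4)(15) = -93
Q→R: (4)(-2) − (10)(11) = -118
R→S: (10)(-8) − (14)(-2) = -52
S→T: (14)(-6) − (-7)(-8) = -140
T→P: (-7)(15) − (-3)(-6) = -123
Σ = -526
Area = |Σ|/2 = 263.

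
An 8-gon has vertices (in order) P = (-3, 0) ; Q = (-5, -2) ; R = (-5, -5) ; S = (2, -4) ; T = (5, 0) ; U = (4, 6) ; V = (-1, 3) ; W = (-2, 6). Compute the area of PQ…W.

68.5

Cross-terms: 6, 15, 30, 20, 30, 18, 0, 18  ⇒  Σ = 137
Area = |Σ|/2 = 68.5.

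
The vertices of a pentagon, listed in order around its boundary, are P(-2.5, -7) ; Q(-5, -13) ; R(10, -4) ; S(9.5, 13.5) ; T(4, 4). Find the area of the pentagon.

143.25

Σ = (-2.5) + (150) + (173) + (-16) + (-18) = 286.5
Area = |Σ|/2 = 143.25.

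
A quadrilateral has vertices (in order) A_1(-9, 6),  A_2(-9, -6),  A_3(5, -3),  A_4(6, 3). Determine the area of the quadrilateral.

Apply the surveyor's formula: 2A = Σ (x_i·y_{i+1} − x_{i+1}·y_i), indices taken mod 4.
Cross-terms: 108, 57, 33, 63  ⇒  Σ = 261
Area = |Σ|/2 = 130.5.

130.5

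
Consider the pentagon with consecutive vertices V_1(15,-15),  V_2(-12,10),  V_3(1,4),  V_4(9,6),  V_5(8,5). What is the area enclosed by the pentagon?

158

Apply the shoelace (surveyor's) formula: 2A = Σ (x_i·y_{i+1} − x_{i+1}·y_i), indices taken mod 5.
V_1→V_2: (15)(10) − (-12)(-15) = -30
V_2→V_3: (-12)(4) − (1)(10) = -58
V_3→V_4: (1)(6) − (9)(4) = -30
V_4→V_5: (9)(5) − (8)(6) = -3
V_5→V_1: (8)(-15) − (15)(5) = -195
Σ = -316
Area = |Σ|/2 = 158.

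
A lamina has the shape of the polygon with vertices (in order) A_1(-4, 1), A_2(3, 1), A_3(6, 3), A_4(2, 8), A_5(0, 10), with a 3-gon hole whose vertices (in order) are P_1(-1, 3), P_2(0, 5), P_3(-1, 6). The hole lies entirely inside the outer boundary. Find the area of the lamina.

47.5

Outer boundary:
Apply the shoelace formula: 2A = Σ (x_i·y_{i+1} − x_{i+1}·y_i), indices taken mod 5.
Σ = (-7) + (3) + (42) + (20) + (40) = 98
Area = |Σ|/2 = 49.
Hole:
Σ = (-5) + (5) + (3) = 3
Area = |Σ|/2 = 1.5.
Net area = 49 − 1.5 = 47.5.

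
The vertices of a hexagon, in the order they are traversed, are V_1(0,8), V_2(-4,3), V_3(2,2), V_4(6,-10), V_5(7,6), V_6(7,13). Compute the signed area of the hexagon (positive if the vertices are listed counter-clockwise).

Apply the surveyor's formula: 2A = Σ (x_i·y_{i+1} − x_{i+1}·y_i), indices taken mod 6.
Σ = (32) + (-14) + (-32) + (106) + (49) + (56) = 197
Signed area = Σ/2 = 98.5 (positive ⇒ counter-clockwise traversal).

98.5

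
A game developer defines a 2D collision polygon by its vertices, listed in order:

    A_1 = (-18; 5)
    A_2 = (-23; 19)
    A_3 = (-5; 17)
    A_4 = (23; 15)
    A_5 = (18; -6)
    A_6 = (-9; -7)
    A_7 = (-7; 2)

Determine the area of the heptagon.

821.5

Apply Gauss's area formula: 2A = Σ (x_i·y_{i+1} − x_{i+1}·y_i), indices taken mod 7.
Σ = (-227) + (-296) + (-466) + (-408) + (-180) + (-67) + (1) = -1643
Area = |Σ|/2 = 821.5.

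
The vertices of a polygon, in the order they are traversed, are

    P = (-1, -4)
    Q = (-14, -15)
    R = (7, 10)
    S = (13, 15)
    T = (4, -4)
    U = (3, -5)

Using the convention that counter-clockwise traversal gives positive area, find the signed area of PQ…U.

Cross-terms: -41, -35, -25, -112, -8, -17  ⇒  Σ = -238
Signed area = Σ/2 = -119 (negative ⇒ clockwise traversal).

-119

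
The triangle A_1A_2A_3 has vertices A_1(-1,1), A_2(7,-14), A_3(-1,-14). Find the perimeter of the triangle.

40

|A_1A_2| = √((8)² + (-15)²) = √289 = 17
|A_2A_3| = √((-8)² + (0)²) = √64 = 8
|A_3A_1| = √((0)² + (15)²) = √225 = 15
Perimeter = 17 + 8 + 15 = 40.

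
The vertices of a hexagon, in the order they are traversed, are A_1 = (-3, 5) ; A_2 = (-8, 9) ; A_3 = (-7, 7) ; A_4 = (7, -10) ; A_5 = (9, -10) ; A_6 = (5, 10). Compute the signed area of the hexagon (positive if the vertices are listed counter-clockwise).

Apply the shoelace (surveyor's) formula: 2A = Σ (x_i·y_{i+1} − x_{i+1}·y_i), indices taken mod 6.
A_1→A_2: (-3)(9) − (-8)(5) = 13
A_2→A_3: (-8)(7) − (-7)(9) = 7
A_3→A_4: (-7)(-10) − (7)(7) = 21
A_4→A_5: (7)(-10) − (9)(-10) = 20
A_5→A_6: (9)(10) − (5)(-10) = 140
A_6→A_1: (5)(5) − (-3)(10) = 55
Σ = 256
Signed area = Σ/2 = 128 (positive ⇒ counter-clockwise traversal).

128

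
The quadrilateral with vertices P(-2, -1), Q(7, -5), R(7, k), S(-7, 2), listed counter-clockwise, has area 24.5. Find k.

-2

The doubled signed area Σ (x_i y_{i+1} − x_{i+1} y_i) is linear in k.
With k=0 it equals 77; the coefficient of k is 14 (from the two edges through R).
So 14·k + 77 = 2·24.5 = 49 ⇒ k = -2.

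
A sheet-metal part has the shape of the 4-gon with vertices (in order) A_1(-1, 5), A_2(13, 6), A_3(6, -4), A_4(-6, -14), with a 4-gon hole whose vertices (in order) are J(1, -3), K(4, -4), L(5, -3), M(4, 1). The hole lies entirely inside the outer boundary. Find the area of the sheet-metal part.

Outer boundary:
Apply the surveyor's formula: 2A = Σ (x_i·y_{i+1} − x_{i+1}·y_i), indices taken mod 4.
Cross-terms: -71, -88, -108, -44  ⇒  Σ = -311
Area = |Σ|/2 = 155.5.
Hole:
Apply the surveyor's formula: 2A = Σ (x_i·y_{i+1} − x_{i+1}·y_i), indices taken mod 4.
Σ = (8) + (8) + (17) + (-13) = 20
Area = |Σ|/2 = 10.
Net area = 155.5 − 10 = 145.5.

145.5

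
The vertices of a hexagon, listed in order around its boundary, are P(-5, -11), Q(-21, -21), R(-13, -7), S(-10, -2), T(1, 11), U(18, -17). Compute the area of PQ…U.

Σ = (-126) + (-126) + (-44) + (-108) + (-215) + (-283) = -902
Area = |Σ|/2 = 451.

451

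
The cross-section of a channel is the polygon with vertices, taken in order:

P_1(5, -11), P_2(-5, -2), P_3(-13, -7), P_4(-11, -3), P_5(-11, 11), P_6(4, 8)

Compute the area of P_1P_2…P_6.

P_1→P_2: (5)(-2) − (-5)(-11) = -65
P_2→P_3: (-5)(-7) − (-13)(-2) = 9
P_3→P_4: (-13)(-3) − (-11)(-7) = -38
P_4→P_5: (-11)(11) − (-11)(-3) = -154
P_5→P_6: (-11)(8) − (4)(11) = -132
P_6→P_1: (4)(-11) − (5)(8) = -84
Σ = -464
Area = |Σ|/2 = 232.

232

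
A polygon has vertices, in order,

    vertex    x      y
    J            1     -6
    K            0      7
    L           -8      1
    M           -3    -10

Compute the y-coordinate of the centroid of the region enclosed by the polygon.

-370/261

Apply the shoelace formula. First the cross-terms c_i = x_i·y_{i+1} − x_{i+1}·y_i:
  7, 56, 83, 28  ⇒  2A = 174, A = 87.
Then Σ (y_i + y_{i+1})·c_i = -740, so ȳ = -740 / (6·87) = -370/261.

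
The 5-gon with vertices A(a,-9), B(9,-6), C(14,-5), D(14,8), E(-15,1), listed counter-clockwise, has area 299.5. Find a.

-4

The doubled signed area Σ (x_i y_{i+1} − x_{i+1} y_i) is linear in a.
With a=0 it equals 571; the coefficient of a is -7 (from the two edges through A).
So -7·a + 571 = 2·299.5 = 599 ⇒ a = -4.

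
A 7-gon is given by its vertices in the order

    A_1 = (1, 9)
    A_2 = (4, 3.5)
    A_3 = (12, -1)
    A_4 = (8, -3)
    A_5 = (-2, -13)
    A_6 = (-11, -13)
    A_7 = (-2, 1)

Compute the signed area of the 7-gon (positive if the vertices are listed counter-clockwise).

Σ = (-32.5) + (-46) + (-28) + (-110) + (-117) + (-37) + (-19) = -389.5
Signed area = Σ/2 = -194.75 (negative ⇒ clockwise traversal).

-194.75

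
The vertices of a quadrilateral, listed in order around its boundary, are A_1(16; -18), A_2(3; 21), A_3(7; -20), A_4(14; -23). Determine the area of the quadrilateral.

209

Apply the surveyor's formula: 2A = Σ (x_i·y_{i+1} − x_{i+1}·y_i), indices taken mod 4.
Σ = (390) + (-207) + (119) + (116) = 418
Area = |Σ|/2 = 209.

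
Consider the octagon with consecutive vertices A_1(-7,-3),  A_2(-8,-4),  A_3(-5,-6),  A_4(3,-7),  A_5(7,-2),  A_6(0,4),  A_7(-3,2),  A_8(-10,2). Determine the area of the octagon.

Apply the shoelace (surveyor's) formula: 2A = Σ (x_i·y_{i+1} − x_{i+1}·y_i), indices taken mod 8.
Cross-terms: 4, 28, 53, 43, 28, 12, 14, 44  ⇒  Σ = 226
Area = |Σ|/2 = 113.

113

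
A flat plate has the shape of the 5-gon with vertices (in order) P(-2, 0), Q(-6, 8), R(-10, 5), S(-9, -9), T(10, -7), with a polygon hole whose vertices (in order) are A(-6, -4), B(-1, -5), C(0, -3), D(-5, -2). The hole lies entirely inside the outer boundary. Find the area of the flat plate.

143

Outer boundary:
Σ = (-16) + (50) + (135) + (153) + (-14) = 308
Area = |Σ|/2 = 154.
Hole:
Σ = (26) + (3) + (-15) + (8) = 22
Area = |Σ|/2 = 11.
Net area = 154 − 11 = 143.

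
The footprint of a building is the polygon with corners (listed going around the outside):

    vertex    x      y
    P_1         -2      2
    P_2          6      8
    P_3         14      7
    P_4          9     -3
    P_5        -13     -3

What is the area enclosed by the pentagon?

150.5

Σ = (-28) + (-70) + (-105) + (-66) + (-32) = -301
Area = |Σ|/2 = 150.5.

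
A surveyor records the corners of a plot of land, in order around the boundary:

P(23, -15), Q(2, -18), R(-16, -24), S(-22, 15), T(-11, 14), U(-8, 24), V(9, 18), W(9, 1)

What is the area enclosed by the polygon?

1227

Apply the surveyor's formula: 2A = Σ (x_i·y_{i+1} − x_{i+1}·y_i), indices taken mod 8.
Σ = (-384) + (-336) + (-768) + (-143) + (-152) + (-360) + (-153) + (-158) = -2454
Area = |Σ|/2 = 1227.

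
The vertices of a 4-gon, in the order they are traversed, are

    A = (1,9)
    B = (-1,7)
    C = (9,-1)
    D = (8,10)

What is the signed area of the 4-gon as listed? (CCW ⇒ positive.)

Apply the shoelace formula: 2A = Σ (x_i·y_{i+1} − x_{i+1}·y_i), indices taken mod 4.
Σ = (16) + (-62) + (98) + (62) = 114
Signed area = Σ/2 = 57 (positive ⇒ counter-clockwise traversal).

57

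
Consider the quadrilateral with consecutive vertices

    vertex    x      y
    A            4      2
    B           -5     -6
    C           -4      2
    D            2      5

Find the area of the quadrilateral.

Apply the surveyor's formula: 2A = Σ (x_i·y_{i+1} − x_{i+1}·y_i), indices taken mod 4.
A→B: (4)(-6) − (-5)(2) = -14
B→C: (-5)(2) − (-4)(-6) = -34
C→D: (-4)(5) − (2)(2) = -24
D→A: (2)(2) − (4)(5) = -16
Σ = -88
Area = |Σ|/2 = 44.

44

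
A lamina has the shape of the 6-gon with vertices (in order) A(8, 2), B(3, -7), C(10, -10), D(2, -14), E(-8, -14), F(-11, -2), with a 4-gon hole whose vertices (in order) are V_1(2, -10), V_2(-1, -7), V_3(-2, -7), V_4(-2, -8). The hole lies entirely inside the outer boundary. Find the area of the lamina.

209.5

Outer boundary:
Cross-terms: -62, 40, -120, -140, -138, -6  ⇒  Σ = -426
Area = |Σ|/2 = 213.
Hole:
Apply Gauss's area formula: 2A = Σ (x_i·y_{i+1} − x_{i+1}·y_i), indices taken mod 4.
Cross-terms: -24, -7, 2, 36  ⇒  Σ = 7
Area = |Σ|/2 = 3.5.
Net area = 213 − 3.5 = 209.5.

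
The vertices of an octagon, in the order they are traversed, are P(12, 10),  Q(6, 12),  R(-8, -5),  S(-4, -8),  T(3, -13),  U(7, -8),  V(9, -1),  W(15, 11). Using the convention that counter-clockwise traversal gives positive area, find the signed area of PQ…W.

267

P→Q: (12)(12) − (6)(10) = 84
Q→R: (6)(-5) − (-8)(12) = 66
R→S: (-8)(-8) − (-4)(-5) = 44
S→T: (-4)(-13) − (3)(-8) = 76
T→U: (3)(-8) − (7)(-13) = 67
U→V: (7)(-1) − (9)(-8) = 65
V→W: (9)(11) − (15)(-1) = 114
W→P: (15)(10) − (12)(11) = 18
Σ = 534
Signed area = Σ/2 = 267 (positive ⇒ counter-clockwise traversal).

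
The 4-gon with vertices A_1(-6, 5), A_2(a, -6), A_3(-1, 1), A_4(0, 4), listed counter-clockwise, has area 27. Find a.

-1

Write out the shoelace sum; only the two edges meeting at A_2 involve a:
2·Area = [((-6)·(-6) − a·5) + (a·1 − (-1)·(-6))] + 20
       = -4·a + 50 = 54
⇒ a = -1.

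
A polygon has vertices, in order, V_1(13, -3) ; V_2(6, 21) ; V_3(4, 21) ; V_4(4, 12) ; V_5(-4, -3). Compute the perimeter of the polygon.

|V_1V_2| = √((-7)² + (24)²) = √625 = 25
|V_2V_3| = √((-2)² + (0)²) = √4 = 2
|V_3V_4| = √((0)² + (-9)²) = √81 = 9
|V_4V_5| = √((-8)² + (-15)²) = √289 = 17
|V_5V_1| = √((17)² + (0)²) = √289 = 17
Perimeter = 25 + 2 + 9 + 17 + 17 = 70.

70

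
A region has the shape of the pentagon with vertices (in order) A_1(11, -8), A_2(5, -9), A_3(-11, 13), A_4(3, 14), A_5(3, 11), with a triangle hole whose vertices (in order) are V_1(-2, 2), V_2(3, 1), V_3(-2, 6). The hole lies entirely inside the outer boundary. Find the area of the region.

Outer boundary:
Apply the shoelace formula: 2A = Σ (x_i·y_{i+1} − x_{i+1}·y_i), indices taken mod 5.
Σ = (-59) + (-34) + (-193) + (-9) + (-145) = -440
Area = |Σ|/2 = 220.
Hole:
Apply Gauss's area formula: 2A = Σ (x_i·y_{i+1} − x_{i+1}·y_i), indices taken mod 3.
V_1→V_2: (-2)(1) − (3)(2) = -8
V_2→V_3: (3)(6) − (-2)(1) = 20
V_3→V_1: (-2)(2) − (-2)(6) = 8
Σ = 20
Area = |Σ|/2 = 10.
Net area = 220 − 10 = 210.

210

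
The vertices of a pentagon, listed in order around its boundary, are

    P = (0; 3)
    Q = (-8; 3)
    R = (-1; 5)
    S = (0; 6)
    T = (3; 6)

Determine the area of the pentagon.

Apply the shoelace (surveyor's) formula: 2A = Σ (x_i·y_{i+1} − x_{i+1}·y_i), indices taken mod 5.
Cross-terms: 24, -37, -6, -18, 9  ⇒  Σ = -28
Area = |Σ|/2 = 14.

14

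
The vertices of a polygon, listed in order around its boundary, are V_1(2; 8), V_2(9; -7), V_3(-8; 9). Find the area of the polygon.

Apply the surveyor's formula: 2A = Σ (x_i·y_{i+1} − x_{i+1}·y_i), indices taken mod 3.
V_1→V_2: (2)(-7) − (9)(8) = -86
V_2→V_3: (9)(9) − (-8)(-7) = 25
V_3→V_1: (-8)(8) − (2)(9) = -82
Σ = -143
Area = |Σ|/2 = 71.5.

71.5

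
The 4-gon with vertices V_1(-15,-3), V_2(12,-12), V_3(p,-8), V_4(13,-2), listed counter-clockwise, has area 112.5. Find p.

The doubled signed area Σ (x_i y_{i+1} − x_{i+1} y_i) is linear in p.
With p=0 it equals 155; the coefficient of p is 10 (from the two edges through V_3).
So 10·p + 155 = 2·112.5 = 225 ⇒ p = 7.

7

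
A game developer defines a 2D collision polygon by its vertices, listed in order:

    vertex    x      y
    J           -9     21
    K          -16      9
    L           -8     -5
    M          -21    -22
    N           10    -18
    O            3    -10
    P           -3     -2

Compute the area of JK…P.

456.5

Cross-terms: 255, 152, 71, 598, -46, -36, -81  ⇒  Σ = 913
Area = |Σ|/2 = 456.5.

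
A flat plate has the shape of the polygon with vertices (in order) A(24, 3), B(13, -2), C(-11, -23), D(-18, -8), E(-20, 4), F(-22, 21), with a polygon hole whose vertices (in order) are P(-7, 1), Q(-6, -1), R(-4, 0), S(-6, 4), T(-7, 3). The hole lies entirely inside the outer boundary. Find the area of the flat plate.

925.5

Outer boundary:
Apply the surveyor's formula: 2A = Σ (x_i·y_{i+1} − x_{i+1}·y_i), indices taken mod 6.
Cross-terms: -87, -321, -326, -232, -332, -570  ⇒  Σ = -1868
Area = |Σ|/2 = 934.
Hole:
P→Q: (-7)(-1) − (-6)(1) = 13
Q→R: (-6)(0) − (-4)(-1) = -4
R→S: (-4)(4) − (-6)(0) = -16
S→T: (-6)(3) − (-7)(4) = 10
T→P: (-7)(1) − (-7)(3) = 14
Σ = 17
Area = |Σ|/2 = 8.5.
Net area = 934 − 8.5 = 925.5.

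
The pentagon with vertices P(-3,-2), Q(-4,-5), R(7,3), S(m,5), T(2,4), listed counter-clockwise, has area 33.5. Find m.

4

Write out the shoelace sum; only the two edges meeting at S involve m:
2·Area = [(7·5 − m·3) + (m·4 − 2·5)] + 38
       = 1·m + 63 = 67
⇒ m = 4.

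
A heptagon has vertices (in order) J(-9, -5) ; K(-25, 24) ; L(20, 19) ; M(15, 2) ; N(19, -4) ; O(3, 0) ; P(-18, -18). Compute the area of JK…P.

Σ = (-341) + (-955) + (-245) + (-98) + (12) + (-54) + (-72) = -1753
Area = |Σ|/2 = 876.5.

876.5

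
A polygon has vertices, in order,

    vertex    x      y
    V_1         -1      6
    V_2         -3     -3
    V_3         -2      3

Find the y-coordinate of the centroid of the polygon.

Apply the shoelace (surveyor's) formula. First the cross-terms c_i = x_i·y_{i+1} − x_{i+1}·y_i:
  21, -15, -9  ⇒  2A = -3, A = -1.5.
Then Σ (y_i + y_{i+1})·c_i = -18, so ȳ = -18 / (6·(-1.5)) = 2.

2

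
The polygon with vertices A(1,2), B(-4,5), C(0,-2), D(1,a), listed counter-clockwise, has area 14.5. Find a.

-4

The doubled signed area Σ (x_i y_{i+1} − x_{i+1} y_i) is linear in a.
With a=0 it equals 25; the coefficient of a is -1 (from the two edges through D).
So -1·a + 25 = 2·14.5 = 29 ⇒ a = -4.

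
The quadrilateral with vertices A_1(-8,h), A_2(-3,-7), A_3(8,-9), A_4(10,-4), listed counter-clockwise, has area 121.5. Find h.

6

Write out the shoelace sum; only the two edges meeting at A_1 involve h:
2·Area = [(10·h − (-8)·(-4)) + ((-8)·(-7) − (-3)·h)] + 141
       = 13·h + 165 = 243
⇒ h = 6.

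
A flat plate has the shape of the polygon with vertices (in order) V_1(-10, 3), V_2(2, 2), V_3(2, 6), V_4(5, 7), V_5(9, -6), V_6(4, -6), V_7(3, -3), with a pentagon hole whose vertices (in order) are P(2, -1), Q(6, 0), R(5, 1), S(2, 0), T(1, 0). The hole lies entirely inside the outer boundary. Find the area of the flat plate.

81.5

Outer boundary:
Apply Gauss's area formula: 2A = Σ (x_i·y_{i+1} − x_{i+1}·y_i), indices taken mod 7.
Cross-terms: -26, 8, -16, -93, -30, 6, -21  ⇒  Σ = -172
Area = |Σ|/2 = 86.
Hole:
Apply the shoelace (surveyor's) formula: 2A = Σ (x_i·y_{i+1} − x_{i+1}·y_i), indices taken mod 5.
Σ = (6) + (6) + (-2) + (0) + (-1) = 9
Area = |Σ|/2 = 4.5.
Net area = 86 − 4.5 = 81.5.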